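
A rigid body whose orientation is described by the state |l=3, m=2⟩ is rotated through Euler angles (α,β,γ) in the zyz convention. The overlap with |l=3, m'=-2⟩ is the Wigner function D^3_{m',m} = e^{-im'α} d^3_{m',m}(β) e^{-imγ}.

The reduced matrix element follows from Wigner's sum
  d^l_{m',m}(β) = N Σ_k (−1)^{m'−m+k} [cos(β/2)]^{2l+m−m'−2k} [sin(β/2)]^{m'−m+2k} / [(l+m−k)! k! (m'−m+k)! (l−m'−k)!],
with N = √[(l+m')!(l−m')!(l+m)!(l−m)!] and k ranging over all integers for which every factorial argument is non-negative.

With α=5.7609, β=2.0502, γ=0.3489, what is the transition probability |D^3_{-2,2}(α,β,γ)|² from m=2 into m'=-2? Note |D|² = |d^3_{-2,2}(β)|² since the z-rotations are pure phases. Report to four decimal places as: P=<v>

P=0.1082

D^3_{-2,2}(5.7609,2.0502,0.3489) = e^{-i·-2·5.7609}·d^3_{-2,2}(2.0502)·e^{-i·2·0.3489}. Compute d first:
c=cos(2.0502/2)=0.519013, s=sin(2.0502/2)=0.854766; N=√[1·120·120·1]=120.000000
k∈{4,5} keeps every argument non-negative
  k=4: (−1)^0·120.0000/(24)·0.5190^2·0.8548^4 = +0.718979
  k=5: (−1)^1·120.0000/(120)·0.5190^0·0.8548^6 = -0.390017
d^3_{-2,2}(2.0502) = +0.718979 -0.390017 = +0.328962
|D^3_{-2,2}|² = |d^3_{-2,2}(β)|² = (+0.328962)² = 0.108216 (the z-rotation phases have unit modulus)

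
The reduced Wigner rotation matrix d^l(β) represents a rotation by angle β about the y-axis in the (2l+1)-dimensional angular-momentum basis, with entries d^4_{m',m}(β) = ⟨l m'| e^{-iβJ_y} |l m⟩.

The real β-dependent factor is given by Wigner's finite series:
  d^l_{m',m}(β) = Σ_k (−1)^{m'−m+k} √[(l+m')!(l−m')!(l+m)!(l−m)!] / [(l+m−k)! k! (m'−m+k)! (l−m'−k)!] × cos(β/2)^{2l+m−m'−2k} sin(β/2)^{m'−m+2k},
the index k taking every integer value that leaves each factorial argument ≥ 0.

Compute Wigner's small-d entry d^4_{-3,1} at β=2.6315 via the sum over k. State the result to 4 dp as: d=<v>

d^4_{-3,1}(β=2.6315) via Wigner's sum:
With c≡cos(β/2)=0.252290 and s≡sin(β/2)=0.967652, N=[1·5040·120·6]^{1/2}=1904.940944
The bounds max(0,m−m')=4 and min(l+m,l−m')=5 give 2 terms
  k=4: (−1)^0·1904.9409/(144)·0.2523^4·0.9677^4 = +0.046989
  k=5: (−1)^1·1904.9409/(240)·0.2523^2·0.9677^6 = -0.414749
d^4_{-3,1}(2.6315) = +0.046989 -0.414749 = -0.367760

d=-0.3678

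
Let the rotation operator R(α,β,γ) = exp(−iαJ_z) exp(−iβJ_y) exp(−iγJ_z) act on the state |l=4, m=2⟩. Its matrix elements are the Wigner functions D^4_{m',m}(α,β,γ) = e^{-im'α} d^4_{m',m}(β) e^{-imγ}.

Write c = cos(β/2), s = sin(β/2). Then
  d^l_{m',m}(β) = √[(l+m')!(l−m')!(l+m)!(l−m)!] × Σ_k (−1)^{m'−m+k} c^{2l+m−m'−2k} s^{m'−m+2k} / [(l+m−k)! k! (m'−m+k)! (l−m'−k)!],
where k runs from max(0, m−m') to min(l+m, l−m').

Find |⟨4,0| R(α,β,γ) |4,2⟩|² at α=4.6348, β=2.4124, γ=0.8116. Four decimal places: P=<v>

D^4_{0,2}(4.6348,2.4124,0.8116) = e^{-i·0·4.6348}·d^4_{0,2}(2.4124)·e^{-i·2·0.8116}. Compute d first:
With c≡cos(β/2)=0.356572 and s≡sin(β/2)=0.934268, N=[24·24·720·2]^{1/2}=910.735966
The bounds max(0,m−m')=2 and min(l+m,l−m')=4 give 3 terms
  k=2: (−1)^0·910.7360/(96)·0.3566^6·0.9343^2 = +0.017020
  k=3: (−1)^1·910.7360/(36)·0.3566^4·0.9343^4 = -0.311577
  k=4: (−1)^2·910.7360/(96)·0.3566^2·0.9343^6 = +0.802129
d^4_{0,2}(2.4124) = +0.017020 -0.311577 +0.802129 = +0.507572
|D^4_{0,2}|² = |d^4_{0,2}(β)|² = (+0.507572)² = 0.257629 (the z-rotation phases have unit modulus)

P=0.2576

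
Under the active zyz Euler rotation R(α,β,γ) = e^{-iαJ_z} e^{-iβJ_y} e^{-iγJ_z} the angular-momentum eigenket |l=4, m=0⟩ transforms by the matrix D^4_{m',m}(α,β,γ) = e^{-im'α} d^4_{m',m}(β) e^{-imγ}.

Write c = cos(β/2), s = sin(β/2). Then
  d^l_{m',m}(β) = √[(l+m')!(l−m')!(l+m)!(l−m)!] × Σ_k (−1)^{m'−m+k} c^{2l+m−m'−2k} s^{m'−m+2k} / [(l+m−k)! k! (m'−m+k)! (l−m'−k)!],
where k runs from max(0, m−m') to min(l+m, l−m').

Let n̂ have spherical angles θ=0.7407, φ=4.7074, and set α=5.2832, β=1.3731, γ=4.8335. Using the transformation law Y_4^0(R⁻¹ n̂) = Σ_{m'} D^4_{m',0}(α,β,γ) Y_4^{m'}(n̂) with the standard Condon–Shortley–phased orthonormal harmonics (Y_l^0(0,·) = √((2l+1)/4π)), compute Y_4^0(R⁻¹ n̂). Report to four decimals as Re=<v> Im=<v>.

Re=-0.3488 Im=0.0000

Need the full column D^4_{m',0} for m'=−4..4 at α=5.2832, β=1.3731, γ=4.8335.
cos(β/2)=0.773437, sin(β/2)=0.633873
d^4_{-4,0}: single k=4 term ⇒ +0.483346;  D = -0.315957+0.365779i
d^4_{-3,0}: k∈[3..4] ⇒ +0.834058 -0.560208 = +0.273849;  D = -0.271107-0.038658i
d^4_{-2,0}: k∈[2..4] ⇒ +0.815974 -1.461500 +0.368115 = -0.277410;  D = +0.115436+0.252252i
d^4_{-1,0}: k∈[1..4] ⇒ +0.469346 -1.891465 +1.270433 -0.142218 = -0.293903;  D = -0.158800+0.247309i
d^4_{0,0}: k∈[0..4] ⇒ +0.128057 -1.376180 +2.079751 -0.620844 +0.026062 = +0.236846;  D = +0.236846+0.000000i
d^4_{1,0}: k∈[0..3] ⇒ -0.469346 +1.891465 -1.270433 +0.142218 = +0.293903;  D = +0.158800+0.247309i
d^4_{2,0}: k∈[0..2] ⇒ +0.815974 -1.461500 +0.368115 = -0.277410;  D = +0.115436-0.252252i
d^4_{3,0}: k∈[0..1] ⇒ -0.834058 +0.560208 = -0.273849;  D = +0.271107-0.038658i
d^4_{4,0}: single k=0 term ⇒ +0.483346;  D = -0.315957-0.365779i
Y_4^{m'}(θ=0.7407,φ=4.7074) and Σ D·Y over m':
  (-0.3160+0.3658i)·(+0.0917+0.0018i)  (-0.2711-0.0387i)·(+0.0042-0.2838i)  (+0.1154+0.2523i)·(-0.4284-0.0043i)  (-0.1588+0.2473i)·(-0.0010+0.1914i)  (+0.2368+0.0000i)·(-0.3128+0.0000i)  (+0.1588+0.2473i)·(+0.0010+0.1914i)  (+0.1154-0.2523i)·(-0.4284+0.0043i)  (+0.2711-0.0387i)·(-0.0042-0.2838i)  (-0.3160-0.3658i)·(+0.0917-0.0018i)
Y_4^0(R⁻¹ n̂) = -0.348771+0.000000i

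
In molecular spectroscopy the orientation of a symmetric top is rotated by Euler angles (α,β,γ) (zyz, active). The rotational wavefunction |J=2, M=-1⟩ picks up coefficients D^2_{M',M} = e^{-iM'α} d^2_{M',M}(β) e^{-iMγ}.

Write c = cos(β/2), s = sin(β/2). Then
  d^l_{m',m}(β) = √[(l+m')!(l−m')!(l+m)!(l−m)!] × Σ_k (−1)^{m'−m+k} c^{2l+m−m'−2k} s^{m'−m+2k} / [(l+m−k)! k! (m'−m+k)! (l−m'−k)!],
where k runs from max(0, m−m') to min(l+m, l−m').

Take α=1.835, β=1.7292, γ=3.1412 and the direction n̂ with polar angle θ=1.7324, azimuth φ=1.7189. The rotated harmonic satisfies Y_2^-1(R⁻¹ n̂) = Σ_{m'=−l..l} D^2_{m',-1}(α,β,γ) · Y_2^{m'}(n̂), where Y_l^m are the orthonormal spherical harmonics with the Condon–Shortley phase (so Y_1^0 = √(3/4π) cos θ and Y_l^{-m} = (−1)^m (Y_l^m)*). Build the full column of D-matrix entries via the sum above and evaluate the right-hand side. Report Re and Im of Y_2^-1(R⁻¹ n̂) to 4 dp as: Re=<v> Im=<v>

Re=-0.0033 Im=-0.0877

Need the full column D^2_{m',-1} for m'=−2..2 at α=1.835, β=1.7292, γ=3.1412.
cos(β/2)=0.648945, sin(β/2)=0.760836
d^2_{-2,-1}: single k=1 term ⇒ +0.415857;  D = +0.359221+0.209517i
d^2_{-1,-1}: k∈[0..1] ⇒ +0.177350 -0.731338 = -0.553988;  D = -0.144459+0.534822i
d^2_{0,-1}: k∈[0..1] ⇒ -0.509318 +0.700093 = +0.190775;  D = -0.190775+0.000075i
d^2_{1,-1}: k∈[0..1] ⇒ +0.731338 -0.335092 = +0.396246;  D = +0.103626+0.382456i
d^2_{2,-1}: single k=0 term ⇒ -0.571624;  D = -0.493547+0.288383i
Y_2^{m'}(θ=1.7324,φ=1.7189) and Σ D·Y over m':
  (+0.3592+0.2095i)·(-0.3599+0.1098i)  (-0.1445+0.5348i)·(+0.0181+0.1213i)  (-0.1908+0.0001i)·(-0.2909+0.0000i)  (+0.1036+0.3825i)·(-0.0181+0.1213i)  (-0.4935+0.2884i)·(-0.3599-0.1098i)
Y_2^-1(R⁻¹ n̂) = -0.003295-0.087744i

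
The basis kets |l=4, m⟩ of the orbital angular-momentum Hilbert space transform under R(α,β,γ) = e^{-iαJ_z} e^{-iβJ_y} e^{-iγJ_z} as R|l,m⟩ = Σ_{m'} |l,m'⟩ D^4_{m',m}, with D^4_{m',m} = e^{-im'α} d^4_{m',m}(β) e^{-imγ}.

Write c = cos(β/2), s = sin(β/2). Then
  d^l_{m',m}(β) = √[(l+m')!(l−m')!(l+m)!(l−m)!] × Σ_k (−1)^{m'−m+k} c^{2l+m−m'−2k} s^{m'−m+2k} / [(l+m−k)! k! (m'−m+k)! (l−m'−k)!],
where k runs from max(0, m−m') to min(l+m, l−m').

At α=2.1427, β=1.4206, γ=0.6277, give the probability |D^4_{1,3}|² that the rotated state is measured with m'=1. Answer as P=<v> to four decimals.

Split into d^4_{1,3}(β=1.4206) × two z-phases.
Half-angle: c=0.758166, s=0.652061. N=√(120·6·5040·1)=1904.940944
k∈{2,3} keeps every argument non-negative
  k=2: (−1)^0·1904.9409/(240)·0.7582^6·0.6521^2 = +0.640964
  k=3: (−1)^1·1904.9409/(144)·0.7582^4·0.6521^4 = -0.790188
d^4_{1,3}(1.4206) = +0.640964 -0.790188 = -0.149224
|D^4_{1,3}|² = |d^4_{1,3}(β)|² = (-0.149224)² = 0.022268 (the z-rotation phases have unit modulus)

P=0.0223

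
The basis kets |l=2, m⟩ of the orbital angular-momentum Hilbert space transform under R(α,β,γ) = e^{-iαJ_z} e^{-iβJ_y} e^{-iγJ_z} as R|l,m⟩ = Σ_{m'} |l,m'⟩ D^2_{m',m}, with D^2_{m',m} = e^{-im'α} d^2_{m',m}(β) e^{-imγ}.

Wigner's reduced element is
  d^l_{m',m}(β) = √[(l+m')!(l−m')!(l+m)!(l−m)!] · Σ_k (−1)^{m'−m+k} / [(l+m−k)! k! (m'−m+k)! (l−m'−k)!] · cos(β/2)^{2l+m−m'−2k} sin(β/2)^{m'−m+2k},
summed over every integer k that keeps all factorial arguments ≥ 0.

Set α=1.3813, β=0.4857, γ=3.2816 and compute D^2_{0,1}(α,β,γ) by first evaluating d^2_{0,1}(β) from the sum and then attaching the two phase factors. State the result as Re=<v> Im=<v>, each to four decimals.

First d^2_{0,1}(β=0.4857), then the phase factors e^{-i(0)α} and e^{-i(1)γ}:
Half-angle: c=0.970657, s=0.240470. N=√(2·2·6·1)=4.898979
k: max(0,(1)−(0))=1 … min(2+(1),2−(0))=2
  k=1: (−1)^0·4.8990/(2)·0.9707^3·0.2405^1 = +0.538683
  k=2: (−1)^1·4.8990/(2)·0.9707^1·0.2405^3 = -0.033062
d^2_{0,1}(0.4857) = +0.538683 -0.033062 = +0.505621
Attach z-rotation phases: D = e^{-i(0)(1.3813)}·(+0.505621)·e^{-i(1)(3.2816)} = -0.500674+0.070560i

Re=-0.5007 Im=0.0706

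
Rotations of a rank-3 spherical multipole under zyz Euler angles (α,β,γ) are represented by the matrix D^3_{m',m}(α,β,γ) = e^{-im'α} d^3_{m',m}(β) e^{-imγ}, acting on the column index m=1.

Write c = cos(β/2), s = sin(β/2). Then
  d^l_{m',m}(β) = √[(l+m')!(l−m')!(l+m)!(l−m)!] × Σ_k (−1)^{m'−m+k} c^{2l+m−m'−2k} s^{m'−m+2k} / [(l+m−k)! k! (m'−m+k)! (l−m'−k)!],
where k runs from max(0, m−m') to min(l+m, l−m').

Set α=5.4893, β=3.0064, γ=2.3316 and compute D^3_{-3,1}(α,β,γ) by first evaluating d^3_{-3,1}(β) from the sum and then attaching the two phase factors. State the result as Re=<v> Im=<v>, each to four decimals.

Re=0.0000 Im=0.0175

D^3_{-3,1}(5.4893,3.0064,2.3316) = e^{-i·-3·5.4893}·d^3_{-3,1}(3.0064)·e^{-i·1·2.3316}. Compute d first:
With c≡cos(β/2)=0.067545 and s≡sin(β/2)=0.997716, N=[1·720·24·2]^{1/2}=185.903201
k∈{4} keeps every argument non-negative
  k=4: (−1)^0·185.9032/(48)·0.0675^2·0.9977^4 = +0.017509
d^3_{-3,1}(3.0064) = +0.017509
D = (-0.724880-0.688876i)·(+0.017509)·(-0.689504-0.724282i) = +0.000015+0.017509i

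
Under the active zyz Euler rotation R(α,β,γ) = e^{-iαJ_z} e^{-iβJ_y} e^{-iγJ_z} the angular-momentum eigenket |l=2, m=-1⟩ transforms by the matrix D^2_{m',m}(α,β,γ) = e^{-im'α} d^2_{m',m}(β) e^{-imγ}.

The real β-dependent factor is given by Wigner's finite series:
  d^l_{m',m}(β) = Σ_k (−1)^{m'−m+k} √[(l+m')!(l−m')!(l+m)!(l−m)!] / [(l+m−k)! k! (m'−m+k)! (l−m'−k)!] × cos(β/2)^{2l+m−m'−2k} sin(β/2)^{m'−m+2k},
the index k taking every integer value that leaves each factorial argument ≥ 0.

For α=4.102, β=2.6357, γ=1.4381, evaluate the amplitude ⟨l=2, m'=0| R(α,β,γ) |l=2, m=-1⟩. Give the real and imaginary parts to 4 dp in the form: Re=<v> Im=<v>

Split into d^2_{0,-1}(β=2.6357) × two z-phases.
With c≡cos(β/2)=0.250258 and s≡sin(β/2)=0.968179, N=[2·2·1·6]^{1/2}=4.898979
k∈{0,1} keeps every argument non-negative
  k=0: (−1)^1·4.8990/(2)·0.2503^3·0.9682^1 = -0.037170
  k=1: (−1)^2·4.8990/(2)·0.2503^1·0.9682^3 = +0.556327
d^2_{0,-1}(2.6357) = -0.037170 +0.556327 = +0.519157
Attach z-rotation phases: D = e^{-i(0)(4.102)}·(+0.519157)·e^{-i(-1)(1.4381)} = +0.068688+0.514593i

Re=0.0687 Im=0.5146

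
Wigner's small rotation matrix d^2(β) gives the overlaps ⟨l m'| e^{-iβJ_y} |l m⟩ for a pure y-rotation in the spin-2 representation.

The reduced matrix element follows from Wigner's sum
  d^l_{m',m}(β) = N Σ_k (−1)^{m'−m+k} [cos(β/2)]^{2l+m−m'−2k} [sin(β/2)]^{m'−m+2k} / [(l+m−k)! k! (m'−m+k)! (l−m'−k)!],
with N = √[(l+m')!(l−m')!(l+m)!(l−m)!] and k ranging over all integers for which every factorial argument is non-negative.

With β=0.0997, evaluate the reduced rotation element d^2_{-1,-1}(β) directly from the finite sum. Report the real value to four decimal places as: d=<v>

d=0.9876

d^2_{-1,-1}(β=0.0997) via Wigner's sum:
Half-angle: c=0.998758, s=0.049829. N=√(1·6·1·6)=6.000000
k∈{0,1} keeps every argument non-negative
  k=0: (−1)^0·6.0000/(6)·0.9988^4·0.0498^0 = +0.995040
  k=1: (−1)^1·6.0000/(2)·0.9988^2·0.0498^2 = -0.007430
d^2_{-1,-1}(0.0997) = +0.995040 -0.007430 = +0.987610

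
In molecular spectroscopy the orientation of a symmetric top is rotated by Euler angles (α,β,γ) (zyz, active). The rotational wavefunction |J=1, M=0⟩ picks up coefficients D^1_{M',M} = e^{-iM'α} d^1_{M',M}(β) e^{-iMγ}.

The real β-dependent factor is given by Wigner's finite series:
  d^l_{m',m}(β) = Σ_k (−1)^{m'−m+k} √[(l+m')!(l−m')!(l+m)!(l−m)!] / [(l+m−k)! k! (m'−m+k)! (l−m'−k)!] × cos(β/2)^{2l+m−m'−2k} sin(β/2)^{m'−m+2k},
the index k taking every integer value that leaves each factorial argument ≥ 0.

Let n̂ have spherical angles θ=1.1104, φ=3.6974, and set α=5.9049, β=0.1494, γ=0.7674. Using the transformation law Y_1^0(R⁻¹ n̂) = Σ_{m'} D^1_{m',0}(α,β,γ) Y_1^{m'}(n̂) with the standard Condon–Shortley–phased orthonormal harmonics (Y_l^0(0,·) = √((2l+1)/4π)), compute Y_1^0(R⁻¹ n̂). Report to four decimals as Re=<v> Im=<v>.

Need the full column D^1_{m',0} for m'=−1..1 at α=5.9049, β=0.1494, γ=0.7674.
cos(β/2)=0.997211, sin(β/2)=0.074631
d^1_{-1,0}: single k=1 term ⇒ +0.105249;  D = +0.097808-0.038871i
d^1_{0,0}: k∈[0..1] ⇒ +0.994430 -0.005570 = +0.988861;  D = +0.988861+0.000000i
d^1_{1,0}: single k=0 term ⇒ -0.105249;  D = -0.097808-0.038871i
Y_1^{m'}(θ=1.1104,φ=3.6974) and Σ D·Y over m':
  (+0.0978-0.0389i)·(-0.2629+0.1633i)  (+0.9889+0.0000i)·(+0.2171+0.0000i)  (-0.0978-0.0389i)·(+0.2629+0.1633i)
Y_1^0(R⁻¹ n̂) = +0.175933+0.000000i

Re=0.1759 Im=0.0000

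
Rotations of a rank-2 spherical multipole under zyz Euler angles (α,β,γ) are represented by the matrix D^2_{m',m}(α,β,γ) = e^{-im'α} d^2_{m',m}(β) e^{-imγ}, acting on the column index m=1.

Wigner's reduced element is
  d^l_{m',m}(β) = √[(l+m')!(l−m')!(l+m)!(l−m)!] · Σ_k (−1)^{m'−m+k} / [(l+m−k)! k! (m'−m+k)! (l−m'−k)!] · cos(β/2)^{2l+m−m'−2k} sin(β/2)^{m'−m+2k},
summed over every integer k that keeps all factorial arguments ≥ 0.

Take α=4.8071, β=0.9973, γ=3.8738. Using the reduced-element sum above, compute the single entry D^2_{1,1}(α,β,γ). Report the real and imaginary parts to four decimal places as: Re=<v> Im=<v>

Re=-0.0483 Im=-0.0445

D^2_{1,1}(4.8071,0.9973,3.8738) = e^{-i·1·4.8071}·d^2_{1,1}(0.9973)·e^{-i·1·3.8738}. Compute d first:
Half-angle: c=0.878229, s=0.478240. N=√(6·1·6·1)=6.000000
k∈{0,1} keeps every argument non-negative
  k=0: (−1)^0·6.0000/(6)·0.8782^4·0.4782^0 = +0.594882
  k=1: (−1)^1·6.0000/(2)·0.8782^2·0.4782^2 = -0.529211
d^2_{1,1}(0.9973) = +0.594882 -0.529211 = +0.065671
Phases: e^{-i·(1)·4.8071}=+0.094569+0.995518i, e^{-i·(1)·3.8738}=-0.743701+0.668513i ⇒ D=-0.048324-0.044469i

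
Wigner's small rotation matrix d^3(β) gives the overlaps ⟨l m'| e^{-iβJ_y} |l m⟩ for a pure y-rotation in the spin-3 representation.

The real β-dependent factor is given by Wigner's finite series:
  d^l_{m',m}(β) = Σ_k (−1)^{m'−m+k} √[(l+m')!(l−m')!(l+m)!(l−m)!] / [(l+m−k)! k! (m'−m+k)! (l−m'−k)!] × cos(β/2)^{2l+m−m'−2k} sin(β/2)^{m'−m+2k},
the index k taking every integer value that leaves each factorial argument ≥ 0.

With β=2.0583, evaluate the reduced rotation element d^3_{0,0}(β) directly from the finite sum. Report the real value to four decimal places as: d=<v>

d^3_{0,0}(β=2.0583) via Wigner's sum:
With c≡cos(β/2)=0.515547 and s≡sin(β/2)=0.856861, N=[6·6·6·6]^{1/2}=36.000000
k: max(0,(0)−(0))=0 … min(3+(0),3−(0))=3
  k=0: (−1)^0·36.0000/(36)·0.5155^6·0.8569^0 = +0.018776
  k=1: (−1)^1·36.0000/(4)·0.5155^4·0.8569^2 = -0.466807
  k=2: (−1)^2·36.0000/(4)·0.5155^2·0.8569^4 = +1.289500
  k=3: (−1)^3·36.0000/(36)·0.5155^0·0.8569^6 = -0.395788
d^3_{0,0}(2.0583) = +0.018776 -0.466807 +1.289500 -0.395788 = +0.445681

d=0.4457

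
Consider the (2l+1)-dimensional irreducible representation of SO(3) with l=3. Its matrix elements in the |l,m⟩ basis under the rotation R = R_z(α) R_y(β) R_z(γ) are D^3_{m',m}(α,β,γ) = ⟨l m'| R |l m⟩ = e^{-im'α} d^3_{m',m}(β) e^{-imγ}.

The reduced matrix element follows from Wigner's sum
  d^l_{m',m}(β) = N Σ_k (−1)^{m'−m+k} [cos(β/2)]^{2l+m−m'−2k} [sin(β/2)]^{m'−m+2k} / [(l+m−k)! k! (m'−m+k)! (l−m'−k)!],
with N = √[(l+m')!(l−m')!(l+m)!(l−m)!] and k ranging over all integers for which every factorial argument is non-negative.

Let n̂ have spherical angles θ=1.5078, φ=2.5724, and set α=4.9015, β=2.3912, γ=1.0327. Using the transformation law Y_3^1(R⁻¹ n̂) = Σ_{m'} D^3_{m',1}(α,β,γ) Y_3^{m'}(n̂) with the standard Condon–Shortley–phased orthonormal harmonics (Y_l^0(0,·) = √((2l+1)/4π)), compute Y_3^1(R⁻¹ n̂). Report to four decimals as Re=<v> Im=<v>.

Need the full column D^3_{m',1} for m'=−3..3 at α=4.9015, β=2.3912, γ=1.0327.
cos(β/2)=0.366455, sin(β/2)=0.930436
d^3_{-3,1}: single k=4 term ⇒ +0.389792;  D = +0.174919+0.348340i
d^3_{-2,1}: k∈[3..4] ⇒ +0.250699 -0.808077 = -0.557378;  D = +0.442205-0.339301i
d^3_{-1,1}: k∈[2..4] ⇒ +0.093672 -0.805151 +0.648811 = -0.062668;  D = +0.046815+0.041661i
d^3_{0,1}: k∈[1..3] ⇒ +0.021300 -0.411940 +0.885204 = +0.494564;  D = +0.253465-0.424675i
d^3_{1,1}: k∈[0..2] ⇒ +0.002422 -0.124895 +0.603863 = +0.481389;  D = +0.452371+0.164608i
d^3_{2,1}: k∈[0..1] ⇒ -0.019444 +0.250699 = +0.231254;  D = -0.036814+0.228305i
d^3_{3,1}: single k=0 term ⇒ +0.060465;  D = -0.060439+0.001768i
Y_3^{m'}(θ=1.5078,φ=2.5724) and Σ D·Y over m':
  (+0.1749+0.3483i)·(+0.0566-0.4109i)  (+0.4422-0.3393i)·(+0.0269+0.0582i)  (+0.0468+0.0417i)·(+0.2663+0.1704i)  (+0.2535-0.4247i)·(-0.0700+0.0000i)  (+0.4524+0.1646i)·(-0.2663+0.1704i)  (-0.0368+0.2283i)·(+0.0269-0.0582i)  (-0.0604+0.0018i)·(-0.0566-0.4109i)
Y_3^1(R⁻¹ n̂) = +0.040180+0.079502i

Re=0.0402 Im=0.0795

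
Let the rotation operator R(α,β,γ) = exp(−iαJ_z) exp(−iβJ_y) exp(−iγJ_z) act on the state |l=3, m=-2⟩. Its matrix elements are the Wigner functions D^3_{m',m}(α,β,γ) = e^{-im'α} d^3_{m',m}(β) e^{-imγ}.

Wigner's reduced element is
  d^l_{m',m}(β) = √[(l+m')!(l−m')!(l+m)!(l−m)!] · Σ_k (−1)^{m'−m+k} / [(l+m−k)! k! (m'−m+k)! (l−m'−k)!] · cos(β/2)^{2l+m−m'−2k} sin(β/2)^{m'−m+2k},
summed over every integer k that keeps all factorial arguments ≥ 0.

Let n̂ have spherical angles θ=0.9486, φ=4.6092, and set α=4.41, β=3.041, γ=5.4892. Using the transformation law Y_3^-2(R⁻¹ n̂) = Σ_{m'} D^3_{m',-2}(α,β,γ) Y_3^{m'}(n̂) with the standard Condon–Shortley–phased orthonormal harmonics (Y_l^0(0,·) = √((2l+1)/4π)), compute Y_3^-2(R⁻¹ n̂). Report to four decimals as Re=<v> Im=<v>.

Need the full column D^3_{m',-2} for m'=−3..3 at α=4.41, β=3.041, γ=5.4892.
cos(β/2)=0.050275, sin(β/2)=0.998735
d^3_{-3,-2}: single k=1 term ⇒ +0.000001;  D = +0.000000-0.000001i
d^3_{-2,-2}: k∈[0..1] ⇒ +0.000000 -0.000032 = -0.000032;  D = -0.000019-0.000026i
d^3_{-1,-2}: k∈[0..1] ⇒ -0.000001 +0.000801 = +0.000800;  D = -0.000759+0.000251i
d^3_{0,-2}: k∈[0..1] ⇒ +0.000035 -0.013774 = -0.013739;  D = +0.000236+0.013737i
d^3_{1,-2}: k∈[0..1] ⇒ -0.000801 +0.157981 = +0.157181;  D = +0.150831+0.044225i
d^3_{2,-2}: k∈[0..1] ⇒ +0.012574 -0.992436 = -0.979862;  D = +0.543204-0.815511i
d^3_{3,-2}: single k=0 term ⇒ -0.122372;  D = +0.077023+0.095091i
Y_3^{m'}(θ=0.9486,φ=4.6092) and Σ D·Y over m':
  (+0.0000-0.0000i)·(+0.0682-0.2132i)  (-0.0000-0.0000i)·(-0.3850-0.0806i)  (-0.0008+0.0003i)·(-0.0189+0.1824i)  (+0.0002+0.0137i)·(-0.2831+0.0000i)  (+0.1508+0.0442i)·(+0.0189+0.1824i)  (+0.5432-0.8155i)·(-0.3850+0.0806i)  (+0.0770+0.0951i)·(-0.0682-0.2132i)
Y_3^-2(R⁻¹ n̂) = -0.133676+0.359144i

Re=-0.1337 Im=0.3591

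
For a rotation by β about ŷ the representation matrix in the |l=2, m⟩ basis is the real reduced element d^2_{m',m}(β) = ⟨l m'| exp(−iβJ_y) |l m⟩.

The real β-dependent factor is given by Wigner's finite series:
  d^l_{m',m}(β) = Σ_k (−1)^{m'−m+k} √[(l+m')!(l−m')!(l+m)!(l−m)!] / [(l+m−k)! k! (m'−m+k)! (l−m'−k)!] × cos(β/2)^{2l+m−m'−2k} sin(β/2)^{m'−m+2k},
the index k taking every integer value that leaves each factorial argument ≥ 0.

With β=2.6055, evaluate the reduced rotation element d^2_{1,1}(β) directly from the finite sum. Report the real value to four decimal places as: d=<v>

d=-0.1908

d^2_{1,1}(β=2.6055) via Wigner's sum:
With c≡cos(β/2)=0.264848 and s≡sin(β/2)=0.964290, N=[6·1·6·1]^{1/2}=6.000000
Admissible k: 0..1 (factorial args all ≥0)
  k=0: (−1)^0·6.0000/(6)·0.2648^4·0.9643^0 = +0.004920
  k=1: (−1)^1·6.0000/(2)·0.2648^2·0.9643^2 = -0.195673
d^2_{1,1}(2.6055) = +0.004920 -0.195673 = -0.190752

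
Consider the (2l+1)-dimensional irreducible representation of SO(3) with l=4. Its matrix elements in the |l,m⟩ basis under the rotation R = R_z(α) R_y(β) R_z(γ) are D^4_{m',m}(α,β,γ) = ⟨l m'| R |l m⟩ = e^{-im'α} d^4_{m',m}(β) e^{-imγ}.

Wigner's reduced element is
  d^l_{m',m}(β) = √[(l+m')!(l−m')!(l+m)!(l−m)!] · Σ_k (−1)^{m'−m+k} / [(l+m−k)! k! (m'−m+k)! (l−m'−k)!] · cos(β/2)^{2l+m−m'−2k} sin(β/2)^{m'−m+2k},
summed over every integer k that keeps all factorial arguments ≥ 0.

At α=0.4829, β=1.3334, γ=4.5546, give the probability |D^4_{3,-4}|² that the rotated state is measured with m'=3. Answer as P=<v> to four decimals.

P=0.0059

D^4_{3,-4}(0.4829,1.3334,4.5546) = e^{-i·3·0.4829}·d^4_{3,-4}(1.3334)·e^{-i·-4·4.5546}. Compute d first:
Half-angle: c=0.785867, s=0.618396. N=√(5040·1·1·40320)=14255.272709
The bounds max(0,m−m')=0 and min(l+m,l−m')=0 give 1 term
  k=0: (−1)^7·14255.2727/(5040)·0.7859^1·0.6184^7 = -0.076871
d^4_{3,-4}(1.3334) = -0.076871
|D^4_{3,-4}|² = |d^4_{3,-4}(β)|² = (-0.076871)² = 0.005909 (the z-rotation phases have unit modulus)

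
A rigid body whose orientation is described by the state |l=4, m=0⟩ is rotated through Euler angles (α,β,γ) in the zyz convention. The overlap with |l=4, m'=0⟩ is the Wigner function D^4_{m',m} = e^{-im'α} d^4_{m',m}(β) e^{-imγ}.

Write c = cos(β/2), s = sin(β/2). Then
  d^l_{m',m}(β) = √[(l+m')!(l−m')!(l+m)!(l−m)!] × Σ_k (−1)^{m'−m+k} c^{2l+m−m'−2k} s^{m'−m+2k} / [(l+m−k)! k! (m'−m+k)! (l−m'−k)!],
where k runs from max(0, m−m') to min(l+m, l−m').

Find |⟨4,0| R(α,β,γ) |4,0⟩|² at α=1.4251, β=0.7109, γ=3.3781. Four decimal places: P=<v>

P=0.1127

D^4_{0,0}(1.4251,0.7109,3.3781) = e^{-i·0·1.4251}·d^4_{0,0}(0.7109)·e^{-i·0·3.3781}. Compute d first:
Half-angle: c=0.937490, s=0.348012. N=√(24·24·24·24)=576.000000
The bounds max(0,m−m')=0 and min(l+m,l−m')=4 give 5 terms
  k=0: (−1)^0·576.0000/(576)·0.9375^8·0.3480^0 = +0.596668
  k=1: (−1)^1·576.0000/(36)·0.9375^6·0.3480^2 = -1.315555
  k=2: (−1)^2·576.0000/(16)·0.9375^4·0.3480^4 = +0.407894
  k=3: (−1)^3·576.0000/(36)·0.9375^2·0.3480^6 = -0.024982
  k=4: (−1)^4·576.0000/(576)·0.9375^0·0.3480^8 = +0.000215
d^4_{0,0}(0.7109) = +0.596668 -1.315555 +0.407894 -0.024982 +0.000215 = -0.335759
|D^4_{0,0}|² = |d^4_{0,0}(β)|² = (-0.335759)² = 0.112734 (the z-rotation phases have unit modulus)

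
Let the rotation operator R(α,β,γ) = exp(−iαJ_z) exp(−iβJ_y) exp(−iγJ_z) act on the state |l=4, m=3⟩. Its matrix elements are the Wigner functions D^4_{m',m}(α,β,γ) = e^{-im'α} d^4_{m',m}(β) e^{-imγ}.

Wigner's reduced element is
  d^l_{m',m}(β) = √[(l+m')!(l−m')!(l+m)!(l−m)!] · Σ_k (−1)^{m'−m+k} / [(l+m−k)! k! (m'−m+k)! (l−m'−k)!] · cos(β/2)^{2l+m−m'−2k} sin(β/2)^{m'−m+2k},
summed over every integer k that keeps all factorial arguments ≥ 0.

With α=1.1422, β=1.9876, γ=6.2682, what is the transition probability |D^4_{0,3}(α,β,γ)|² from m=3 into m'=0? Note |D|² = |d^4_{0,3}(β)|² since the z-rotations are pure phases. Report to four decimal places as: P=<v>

P=0.2096

D^4_{0,3}(1.1422,1.9876,6.2682) = e^{-i·0·1.1422}·d^4_{0,3}(1.9876)·e^{-i·3·6.2682}. Compute d first:
Half-angle: c=0.545509, s=0.838105. N=√(24·24·5040·1)=1703.830978
Admissible k: 3..4 (factorial args all ≥0)
  k=3: (−1)^0·1703.8310/(144)·0.5455^5·0.8381^3 = +0.336487
  k=4: (−1)^1·1703.8310/(144)·0.5455^3·0.8381^5 = -0.794258
d^4_{0,3}(1.9876) = +0.336487 -0.794258 = -0.457771
|D^4_{0,3}|² = |d^4_{0,3}(β)|² = (-0.457771)² = 0.209554 (the z-rotation phases have unit modulus)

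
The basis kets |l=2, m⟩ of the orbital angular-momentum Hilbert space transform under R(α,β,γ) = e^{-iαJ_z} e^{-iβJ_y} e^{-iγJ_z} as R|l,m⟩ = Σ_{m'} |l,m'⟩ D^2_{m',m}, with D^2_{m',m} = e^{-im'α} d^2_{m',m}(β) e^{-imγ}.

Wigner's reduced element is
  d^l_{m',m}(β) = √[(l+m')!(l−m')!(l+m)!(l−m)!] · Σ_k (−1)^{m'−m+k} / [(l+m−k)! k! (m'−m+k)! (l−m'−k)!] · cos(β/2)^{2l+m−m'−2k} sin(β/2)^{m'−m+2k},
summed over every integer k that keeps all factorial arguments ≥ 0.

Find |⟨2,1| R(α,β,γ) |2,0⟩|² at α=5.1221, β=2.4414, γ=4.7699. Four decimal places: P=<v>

D^2_{1,0}(5.1221,2.4414,4.7699) = e^{-i·1·5.1221}·d^2_{1,0}(2.4414)·e^{-i·0·4.7699}. Compute d first:
c=cos(2.4414/2)=0.342988, s=sin(2.4414/2)=0.939340; N=√[6·1·2·2]=4.898979
k: max(0,(0)−(1))=0 … min(2+(0),2−(1))=1
  k=0: (−1)^1·4.8990/(2)·0.3430^3·0.9393^1 = -0.092840
  k=1: (−1)^2·4.8990/(2)·0.3430^1·0.9393^3 = +0.696343
d^2_{1,0}(2.4414) = -0.092840 +0.696343 = +0.603502
|D^2_{1,0}|² = |d^2_{1,0}(β)|² = (+0.603502)² = 0.364215 (the z-rotation phases have unit modulus)

P=0.3642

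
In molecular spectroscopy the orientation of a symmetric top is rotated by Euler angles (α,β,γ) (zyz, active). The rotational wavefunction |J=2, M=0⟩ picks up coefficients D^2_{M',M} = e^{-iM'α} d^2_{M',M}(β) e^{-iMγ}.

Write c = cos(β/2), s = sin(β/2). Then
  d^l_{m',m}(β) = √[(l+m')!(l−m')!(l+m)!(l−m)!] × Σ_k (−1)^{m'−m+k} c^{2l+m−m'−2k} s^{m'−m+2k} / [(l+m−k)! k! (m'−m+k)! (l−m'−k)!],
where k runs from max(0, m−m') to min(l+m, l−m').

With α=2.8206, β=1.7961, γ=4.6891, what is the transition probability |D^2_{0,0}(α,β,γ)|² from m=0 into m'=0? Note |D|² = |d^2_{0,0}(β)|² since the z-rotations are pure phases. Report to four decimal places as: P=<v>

D^2_{0,0}(2.8206,1.7961,4.6891) = e^{-i·0·2.8206}·d^2_{0,0}(1.7961)·e^{-i·0·4.6891}. Compute d first:
c=cos(1.7961/2)=0.623136, s=sin(1.7961/2)=0.782113; N=√[2·2·2·2]=4.000000
k∈{0,1,2} keeps every argument non-negative
  k=0: (−1)^0·4.0000/(4)·0.6231^4·0.7821^0 = +0.150776
  k=1: (−1)^1·4.0000/(1)·0.6231^2·0.7821^2 = -0.950091
  k=2: (−1)^2·4.0000/(4)·0.6231^0·0.7821^4 = +0.374178
d^2_{0,0}(1.7961) = +0.150776 -0.950091 +0.374178 = -0.425137
|D^2_{0,0}|² = |d^2_{0,0}(β)|² = (-0.425137)² = 0.180742 (the z-rotation phases have unit modulus)

P=0.1807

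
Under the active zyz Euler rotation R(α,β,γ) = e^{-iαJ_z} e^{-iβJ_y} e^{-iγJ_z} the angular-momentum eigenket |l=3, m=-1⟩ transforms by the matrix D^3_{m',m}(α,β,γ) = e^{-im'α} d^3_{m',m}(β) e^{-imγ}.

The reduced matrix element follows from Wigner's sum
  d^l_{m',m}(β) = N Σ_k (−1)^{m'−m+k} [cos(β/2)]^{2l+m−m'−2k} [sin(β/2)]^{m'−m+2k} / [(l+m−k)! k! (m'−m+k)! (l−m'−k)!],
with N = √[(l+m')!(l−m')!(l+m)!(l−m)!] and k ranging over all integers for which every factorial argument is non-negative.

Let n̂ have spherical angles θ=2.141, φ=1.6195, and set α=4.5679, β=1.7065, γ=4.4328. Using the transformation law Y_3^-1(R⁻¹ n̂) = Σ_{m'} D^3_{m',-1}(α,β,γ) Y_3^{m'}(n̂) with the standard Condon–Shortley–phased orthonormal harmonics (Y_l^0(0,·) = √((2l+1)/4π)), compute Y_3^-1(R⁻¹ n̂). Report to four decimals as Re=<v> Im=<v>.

Need the full column D^3_{m',-1} for m'=−3..3 at α=4.5679, β=1.7065, γ=4.4328.
cos(β/2)=0.657538, sin(β/2)=0.753421
d^3_{-3,-1}: single k=2 term ⇒ +0.410965;  D = +0.310840-0.268832i
d^3_{-2,-1}: k∈[1..2] ⇒ +0.292848 -0.768965 = -0.476117;  D = -0.256353-0.401211i
d^3_{-1,-1}: k∈[0..2] ⇒ +0.080821 -0.848886 +0.835882 = +0.067817;  D = -0.061810+0.027905i
d^3_{0,-1}: k∈[0..2] ⇒ -0.320799 +1.263538 -0.552970 = +0.389770;  D = -0.107561-0.374634i
d^3_{1,-1}: k∈[0..2] ⇒ +0.636664 -1.114509 +0.182906 = -0.294938;  D = -0.292251+0.039725i
d^3_{2,-1}: k∈[0..1] ⇒ -0.768965 +0.504790 = -0.264175;  D = +0.002480-0.264163i
d^3_{3,-1}: single k=0 term ⇒ +0.539559;  D = -0.533184-0.082699i
Y_3^{m'}(θ=2.141,φ=1.6195) and Σ D·Y over m':
  (+0.3108-0.2688i)·(+0.0362+0.2462i)  (-0.2564-0.4012i)·(+0.3891-0.0380i)  (-0.0618+0.0279i)·(-0.0061-0.1242i)  (-0.1076-0.3746i)·(+0.3108+0.0000i)  (-0.2923+0.0397i)·(+0.0061-0.1242i)  (+0.0025-0.2642i)·(+0.3891+0.0380i)  (-0.5332-0.0827i)·(-0.0362+0.2462i)
Y_3^-1(R⁻¹ n̂) = -0.013278-0.382943i

Re=-0.0133 Im=-0.3829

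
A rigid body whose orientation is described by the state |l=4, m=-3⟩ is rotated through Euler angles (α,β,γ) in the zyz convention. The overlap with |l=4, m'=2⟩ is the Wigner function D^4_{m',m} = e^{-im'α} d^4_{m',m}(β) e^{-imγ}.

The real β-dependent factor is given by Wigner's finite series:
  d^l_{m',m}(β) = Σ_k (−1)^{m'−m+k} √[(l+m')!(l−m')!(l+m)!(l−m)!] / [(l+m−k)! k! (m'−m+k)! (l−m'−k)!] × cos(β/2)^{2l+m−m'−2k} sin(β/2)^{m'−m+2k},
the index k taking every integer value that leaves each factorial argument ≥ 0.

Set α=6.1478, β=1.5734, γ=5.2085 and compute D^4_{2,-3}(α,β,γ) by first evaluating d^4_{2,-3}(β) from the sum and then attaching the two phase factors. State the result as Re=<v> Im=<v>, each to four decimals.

D^4_{2,-3}(6.1478,1.5734,5.2085) = e^{-i·2·6.1478}·d^4_{2,-3}(1.5734)·e^{-i·-3·5.2085}. Compute d first:
c=cos(1.5734/2)=0.706186, s=sin(1.5734/2)=0.708027; N=√[720·2·1·5040]=2693.993318
k∈{0,1} keeps every argument non-negative
  k=0: (−1)^5·2693.9933/(240)·0.7062^3·0.7080^5 = -0.703380
  k=1: (−1)^6·2693.9933/(720)·0.7062^1·0.7080^7 = +0.235684
d^4_{2,-3}(1.5734) = -0.703380 +0.235684 = -0.467696
Phases: e^{-i·(2)·6.1478}=+0.963565+0.267474i, e^{-i·(-3)·5.2085}=-0.996602+0.082370i ⇒ D=+0.459428+0.087551i

Re=0.4594 Im=0.0876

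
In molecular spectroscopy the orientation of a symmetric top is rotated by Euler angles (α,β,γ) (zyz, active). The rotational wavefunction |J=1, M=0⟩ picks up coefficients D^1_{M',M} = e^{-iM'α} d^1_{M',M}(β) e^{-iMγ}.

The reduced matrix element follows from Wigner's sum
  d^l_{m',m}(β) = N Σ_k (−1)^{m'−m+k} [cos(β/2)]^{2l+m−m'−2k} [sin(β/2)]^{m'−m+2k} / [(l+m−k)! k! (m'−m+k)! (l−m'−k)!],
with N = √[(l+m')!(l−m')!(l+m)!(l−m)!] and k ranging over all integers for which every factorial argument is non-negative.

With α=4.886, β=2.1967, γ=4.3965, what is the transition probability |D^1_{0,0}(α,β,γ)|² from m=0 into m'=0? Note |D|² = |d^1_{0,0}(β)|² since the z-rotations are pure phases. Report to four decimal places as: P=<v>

Split into d^1_{0,0}(β=2.1967) × two z-phases.
With c≡cos(β/2)=0.455066 and s≡sin(β/2)=0.890458, N=[1·1·1·1]^{1/2}=1.000000
k∈{0,1} keeps every argument non-negative
  k=0: (−1)^0·1.0000/(1)·0.4551^2·0.8905^0 = +0.207085
  k=1: (−1)^1·1.0000/(1)·0.4551^0·0.8905^2 = -0.792915
d^1_{0,0}(2.1967) = +0.207085 -0.792915 = -0.585830
|D^1_{0,0}|² = |d^1_{0,0}(β)|² = (-0.585830)² = 0.343197 (the z-rotation phases have unit modulus)

P=0.3432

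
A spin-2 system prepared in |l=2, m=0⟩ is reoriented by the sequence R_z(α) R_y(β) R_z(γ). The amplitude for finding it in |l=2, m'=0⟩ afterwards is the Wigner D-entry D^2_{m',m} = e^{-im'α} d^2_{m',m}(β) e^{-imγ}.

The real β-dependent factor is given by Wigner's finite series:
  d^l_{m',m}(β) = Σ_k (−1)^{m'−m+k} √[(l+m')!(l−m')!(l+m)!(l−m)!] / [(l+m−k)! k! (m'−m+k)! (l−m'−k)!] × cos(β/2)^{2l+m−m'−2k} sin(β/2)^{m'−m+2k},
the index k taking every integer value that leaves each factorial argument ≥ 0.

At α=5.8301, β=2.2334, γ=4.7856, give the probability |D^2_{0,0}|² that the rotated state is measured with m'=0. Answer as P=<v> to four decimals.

First d^2_{0,0}(β=2.2334), then the phase factors e^{-i(0)α} and e^{-i(0)γ}:
With c≡cos(β/2)=0.438650 and s≡sin(β/2)=0.898658, N=[2·2·2·2]^{1/2}=4.000000
The bounds max(0,m−m')=0 and min(l+m,l−m')=2 give 3 terms
  k=0: (−1)^0·4.0000/(4)·0.4387^4·0.8987^0 = +0.037023
  k=1: (−1)^1·4.0000/(1)·0.4387^2·0.8987^2 = -0.621564
  k=2: (−1)^2·4.0000/(4)·0.4387^0·0.8987^4 = +0.652195
d^2_{0,0}(2.2334) = +0.037023 -0.621564 +0.652195 = +0.067654
|D^2_{0,0}|² = |d^2_{0,0}(β)|² = (+0.067654)² = 0.004577 (the z-rotation phases have unit modulus)

P=0.0046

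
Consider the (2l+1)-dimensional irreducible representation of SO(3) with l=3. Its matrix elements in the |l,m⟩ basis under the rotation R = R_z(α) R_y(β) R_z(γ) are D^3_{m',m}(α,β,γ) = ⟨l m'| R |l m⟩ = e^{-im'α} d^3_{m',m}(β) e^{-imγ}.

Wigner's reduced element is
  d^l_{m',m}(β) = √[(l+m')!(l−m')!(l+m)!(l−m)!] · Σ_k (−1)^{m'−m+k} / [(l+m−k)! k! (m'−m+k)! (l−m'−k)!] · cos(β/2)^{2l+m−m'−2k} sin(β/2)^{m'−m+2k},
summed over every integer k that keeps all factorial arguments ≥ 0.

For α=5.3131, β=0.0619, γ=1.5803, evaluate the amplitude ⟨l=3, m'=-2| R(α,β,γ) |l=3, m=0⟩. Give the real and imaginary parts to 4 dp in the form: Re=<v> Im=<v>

Re=-0.0019 Im=-0.0049

First d^3_{-2,0}(β=0.0619), then the phase factors e^{-i(-2)α} and e^{-i(0)γ}:
Half-angle: c=0.999521, s=0.030945. N=√(1·120·6·6)=65.726707
The bounds max(0,m−m')=2 and min(l+m,l−m')=3 give 2 terms
  k=2: (−1)^0·65.7267/(12)·0.9995^4·0.0309^2 = +0.005235
  k=3: (−1)^1·65.7267/(12)·0.9995^2·0.0309^4 = -0.000005
d^3_{-2,0}(0.0619) = +0.005235 -0.000005 = +0.005230
Attach z-rotation phases: D = e^{-i(-2)(5.3131)}·(+0.005230)·e^{-i(0)(1.5803)} = -0.001888-0.004877i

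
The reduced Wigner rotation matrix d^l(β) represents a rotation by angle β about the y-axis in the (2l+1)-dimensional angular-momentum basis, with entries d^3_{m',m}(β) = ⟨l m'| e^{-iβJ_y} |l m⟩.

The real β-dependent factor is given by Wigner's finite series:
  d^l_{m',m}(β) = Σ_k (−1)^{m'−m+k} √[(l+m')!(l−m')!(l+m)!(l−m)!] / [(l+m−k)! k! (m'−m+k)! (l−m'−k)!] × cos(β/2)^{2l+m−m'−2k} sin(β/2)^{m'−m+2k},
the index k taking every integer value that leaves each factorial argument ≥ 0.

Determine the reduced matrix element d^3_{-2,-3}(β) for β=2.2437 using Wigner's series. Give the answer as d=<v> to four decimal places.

d^3_{-2,-3}(β=2.2437) via Wigner's sum:
With c≡cos(β/2)=0.434017 and s≡sin(β/2)=0.900905, N=[1·120·1·720]^{1/2}=293.938769
k: max(0,(-3)−(-2))=0 … min(3+(-3),3−(-2))=0
  k=0: (−1)^1·293.9388/(120)·0.4340^5·0.9009^1 = -0.033985
d^3_{-2,-3}(2.2437) = -0.033985

d=-0.0340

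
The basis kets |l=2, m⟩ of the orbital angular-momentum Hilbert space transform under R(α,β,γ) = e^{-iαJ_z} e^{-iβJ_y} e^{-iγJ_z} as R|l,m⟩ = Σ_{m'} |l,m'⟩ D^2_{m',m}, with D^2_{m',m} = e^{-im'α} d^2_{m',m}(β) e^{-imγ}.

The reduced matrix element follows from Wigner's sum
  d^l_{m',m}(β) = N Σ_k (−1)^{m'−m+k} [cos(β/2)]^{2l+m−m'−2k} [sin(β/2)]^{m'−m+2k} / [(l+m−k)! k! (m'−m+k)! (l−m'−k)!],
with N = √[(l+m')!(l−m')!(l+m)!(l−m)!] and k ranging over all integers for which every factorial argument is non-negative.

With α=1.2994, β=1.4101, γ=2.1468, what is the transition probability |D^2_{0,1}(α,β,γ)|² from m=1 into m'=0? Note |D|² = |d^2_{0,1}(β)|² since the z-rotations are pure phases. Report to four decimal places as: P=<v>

Split into d^2_{0,1}(β=1.4101) × two z-phases.
c=cos(1.4101/2)=0.761579, s=sin(1.4101/2)=0.648072; N=√[2·2·6·1]=4.898979
Admissible k: 1..2 (factorial args all ≥0)
  k=1: (−1)^0·4.8990/(2)·0.7616^3·0.6481^1 = +0.701203
  k=2: (−1)^1·4.8990/(2)·0.7616^1·0.6481^3 = -0.507762
d^2_{0,1}(1.4101) = +0.701203 -0.507762 = +0.193441
|D^2_{0,1}|² = |d^2_{0,1}(β)|² = (+0.193441)² = 0.037420 (the z-rotation phases have unit modulus)

P=0.0374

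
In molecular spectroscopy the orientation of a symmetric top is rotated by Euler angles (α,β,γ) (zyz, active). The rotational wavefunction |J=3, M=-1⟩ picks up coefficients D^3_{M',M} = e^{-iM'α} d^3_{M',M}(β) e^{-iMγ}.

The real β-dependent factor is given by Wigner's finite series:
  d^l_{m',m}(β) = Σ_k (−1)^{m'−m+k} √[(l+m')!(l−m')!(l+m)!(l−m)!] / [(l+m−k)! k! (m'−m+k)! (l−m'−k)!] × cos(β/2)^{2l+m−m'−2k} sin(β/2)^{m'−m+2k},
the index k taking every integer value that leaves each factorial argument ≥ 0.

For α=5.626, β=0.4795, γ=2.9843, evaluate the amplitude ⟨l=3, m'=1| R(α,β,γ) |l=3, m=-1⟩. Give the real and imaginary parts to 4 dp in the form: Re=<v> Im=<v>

First d^3_{1,-1}(β=0.4795), then the phase factors e^{-i(1)α} and e^{-i(-1)γ}:
c=cos(0.4795/2)=0.971397, s=sin(0.4795/2)=0.237460; N=√[24·2·2·24]=48.000000
Admissible k: 0..2 (factorial args all ≥0)
  k=0: (−1)^2·48.0000/(8)·0.9714^4·0.2375^2 = +0.301244
  k=1: (−1)^3·48.0000/(6)·0.9714^2·0.2375^4 = -0.024002
  k=2: (−1)^4·48.0000/(48)·0.9714^0·0.2375^6 = +0.000179
d^3_{1,-1}(0.4795) = +0.301244 -0.024002 +0.000179 = +0.277422
D = (+0.791715+0.610891i)·(+0.277422)·(-0.987655+0.156645i) = -0.243475-0.132977i

Re=-0.2435 Im=-0.1330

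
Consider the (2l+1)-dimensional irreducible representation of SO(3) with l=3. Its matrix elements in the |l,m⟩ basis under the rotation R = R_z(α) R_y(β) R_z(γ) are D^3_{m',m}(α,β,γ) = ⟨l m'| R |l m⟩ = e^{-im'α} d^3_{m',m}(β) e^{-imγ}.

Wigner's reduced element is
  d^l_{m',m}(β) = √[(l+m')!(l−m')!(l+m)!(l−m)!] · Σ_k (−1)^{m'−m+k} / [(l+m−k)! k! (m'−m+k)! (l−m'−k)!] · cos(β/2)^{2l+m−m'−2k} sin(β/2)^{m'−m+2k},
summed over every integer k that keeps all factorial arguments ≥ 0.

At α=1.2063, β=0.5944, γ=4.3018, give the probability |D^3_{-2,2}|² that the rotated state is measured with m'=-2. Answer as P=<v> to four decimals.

P=0.0011

First d^3_{-2,2}(β=0.5944), then the phase factors e^{-i(-2)α} and e^{-i(2)γ}:
c=cos(0.5944/2)=0.956160, s=sin(0.5944/2)=0.292844; N=√[1·120·120·1]=120.000000
k: max(0,(2)−(-2))=4 … min(3+(2),3−(-2))=5
  k=4: (−1)^0·120.0000/(24)·0.9562^2·0.2928^4 = +0.033618
  k=5: (−1)^1·120.0000/(120)·0.9562^0·0.2928^6 = -0.000631
d^3_{-2,2}(0.5944) = +0.033618 -0.000631 = +0.032988
|D^3_{-2,2}|² = |d^3_{-2,2}(β)|² = (+0.032988)² = 0.001088 (the z-rotation phases have unit modulus)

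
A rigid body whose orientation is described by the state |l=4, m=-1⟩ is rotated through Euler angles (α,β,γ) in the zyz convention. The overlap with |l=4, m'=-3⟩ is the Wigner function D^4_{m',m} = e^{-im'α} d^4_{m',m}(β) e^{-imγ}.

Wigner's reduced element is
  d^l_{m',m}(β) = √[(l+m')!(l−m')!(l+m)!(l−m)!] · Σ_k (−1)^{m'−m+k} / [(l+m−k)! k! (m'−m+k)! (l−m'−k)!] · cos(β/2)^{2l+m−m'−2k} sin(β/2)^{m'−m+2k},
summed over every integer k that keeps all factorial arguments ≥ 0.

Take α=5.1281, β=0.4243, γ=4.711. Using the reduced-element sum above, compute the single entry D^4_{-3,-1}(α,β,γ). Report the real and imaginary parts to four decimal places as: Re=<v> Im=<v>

Re=0.0905 Im=0.2686

First d^4_{-3,-1}(β=0.4243), then the phase factors e^{-i(-3)α} and e^{-i(-1)γ}:
With c≡cos(β/2)=0.977580 and s≡sin(β/2)=0.210562, N=[1·5040·6·120]^{1/2}=1904.940944
The bounds max(0,m−m')=2 and min(l+m,l−m')=3 give 2 terms
  k=2: (−1)^0·1904.9409/(240)·0.9776^6·0.2106^2 = +0.307147
  k=3: (−1)^1·1904.9409/(144)·0.9776^4·0.2106^4 = -0.023749
d^4_{-3,-1}(0.4243) = +0.307147 -0.023749 = +0.283398
D = (-0.948077+0.318042i)·(+0.283398)·(-0.001389-0.999999i) = +0.090505+0.268557i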